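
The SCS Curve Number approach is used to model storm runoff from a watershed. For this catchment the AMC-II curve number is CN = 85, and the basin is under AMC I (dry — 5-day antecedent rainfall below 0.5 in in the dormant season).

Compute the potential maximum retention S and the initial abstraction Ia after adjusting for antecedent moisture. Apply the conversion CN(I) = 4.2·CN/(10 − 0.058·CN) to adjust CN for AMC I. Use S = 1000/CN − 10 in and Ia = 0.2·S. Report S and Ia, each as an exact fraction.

Adjust CN=85 to AMC I: 4.2·85/(10 − 0.058·85) → 357 ÷ (507/100) = 11900/169 ≈ 70.414
Max retention: S = 1000/(11900/169) − 10 = 500/119 in (≈ 4.202 in)
Ia = 0.2·(500/119) = 100/119 in ≈ 0.840 in

S = 500/119 in ≈ 4.202 in; Ia = 100/119 in ≈ 0.840 in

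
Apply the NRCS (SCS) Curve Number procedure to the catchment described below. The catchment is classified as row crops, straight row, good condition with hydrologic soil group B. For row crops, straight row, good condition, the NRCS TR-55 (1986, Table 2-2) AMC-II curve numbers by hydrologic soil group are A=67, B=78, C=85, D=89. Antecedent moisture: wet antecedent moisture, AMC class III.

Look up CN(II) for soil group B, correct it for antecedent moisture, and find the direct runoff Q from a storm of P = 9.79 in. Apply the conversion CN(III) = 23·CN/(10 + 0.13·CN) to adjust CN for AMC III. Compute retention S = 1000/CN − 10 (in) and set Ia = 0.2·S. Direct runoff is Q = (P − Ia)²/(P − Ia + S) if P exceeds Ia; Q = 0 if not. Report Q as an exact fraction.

Q = 66637734779/7878620100 in ≈ 8.458 in

NRCS table: row crops, straight row, good condition, soil group B → CN(II) = 78
Adjust CN=78 to AMC III: 23·78/(10 + 0.13·78) → 1794 ÷ (1007/50) = 89700/1007 ≈ 89.076
S = 1000/(89700/1007) − 10 = 1100/897 in ≈ 1.226 in
Ia = 0.2·(1100/897) = 220/897 in ≈ 0.245 in
P − Ia = 9.790 − 0.245 = 856163/89700 ≈ 9.545 in (> 0, runoff occurs)
Q = (856163/89700)²/((856163/89700) + 1100/897) = (733015082569/8046090000)/(966163/89700) = 66637734779/7878620100 in ≈ 8.458 in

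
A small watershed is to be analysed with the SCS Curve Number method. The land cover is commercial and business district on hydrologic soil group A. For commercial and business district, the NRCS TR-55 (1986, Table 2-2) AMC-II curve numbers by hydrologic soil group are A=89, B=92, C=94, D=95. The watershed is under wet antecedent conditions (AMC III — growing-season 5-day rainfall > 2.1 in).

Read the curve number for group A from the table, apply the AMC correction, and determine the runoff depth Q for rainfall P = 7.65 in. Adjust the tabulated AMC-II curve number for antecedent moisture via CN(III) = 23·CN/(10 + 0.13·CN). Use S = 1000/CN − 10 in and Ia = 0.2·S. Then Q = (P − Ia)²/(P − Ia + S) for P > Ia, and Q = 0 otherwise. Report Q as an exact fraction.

Q = 95351881681/13542583540 in ≈ 7.041 in

NRCS table: commercial and business district, soil group A → CN(II) = 89
Adjust CN=89 to AMC III: 23·89/(10 + 0.13·89) → 2047 ÷ (2157/100) = 204700/2157 ≈ 94.900
Max retention: S = 1000/(204700/2157) − 10 = 1100/2047 in (≈ 0.537 in)
Ia = 0.2S: 0.2·0.537 = 0.107 in (exactly 220/2047)
Since P=7.650 > Ia=0.107: effective rainfall P−Ia = 308791/40940 in
Runoff Q = (P−Ia)²/(P−Ia+S) = (7.543)²/(7.543+0.537) = 95351881681/13542583540 ≈ 7.041 in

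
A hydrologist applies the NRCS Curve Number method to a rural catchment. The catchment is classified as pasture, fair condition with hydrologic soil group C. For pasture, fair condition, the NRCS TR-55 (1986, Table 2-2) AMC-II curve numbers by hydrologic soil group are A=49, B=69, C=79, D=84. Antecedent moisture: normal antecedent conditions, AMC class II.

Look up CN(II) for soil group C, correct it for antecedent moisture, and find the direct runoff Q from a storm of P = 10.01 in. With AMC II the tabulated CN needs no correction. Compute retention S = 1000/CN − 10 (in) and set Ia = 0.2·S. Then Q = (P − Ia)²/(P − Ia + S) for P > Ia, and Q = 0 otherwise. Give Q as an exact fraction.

NRCS table: pasture, fair condition, soil group C → CN(II) = 79
Average conditions: CN = 79 (no AMC adjustment).
S = 1000/79 − 10 = 210/79 in ≈ 2.658 in
Initial abstraction Ia = S/5 = (210/79)/5 = 42/79 ≈ 0.532 in
P − Ia = 10.010 − 0.532 = 74879/7900 ≈ 9.478 in (> 0, runoff occurs)
Q = (74879/7900)²/((74879/7900) + 210/79) = (5606864641/62410000)/(95879/7900) = 800980663/108206300 in ≈ 7.402 in

Q = 800980663/108206300 in ≈ 7.402 in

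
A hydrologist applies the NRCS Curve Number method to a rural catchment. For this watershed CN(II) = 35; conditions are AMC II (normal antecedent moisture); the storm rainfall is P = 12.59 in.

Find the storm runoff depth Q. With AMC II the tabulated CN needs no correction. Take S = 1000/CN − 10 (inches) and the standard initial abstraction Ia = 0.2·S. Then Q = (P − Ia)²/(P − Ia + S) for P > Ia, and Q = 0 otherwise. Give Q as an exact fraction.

Q = 38601369/13449100 in ≈ 2.870 in

AMC II — tabulated CN = 35 applies directly.
S = 1000/35 − 10 = 130/7 in ≈ 18.571 in
Ia = 0.2S: 0.2·18.571 = 3.714 in (exactly 26/7)
Excess rainfall: 12.590 − 3.714 = 8.876 in; P > Ia so Q > 0
Q = (6213/700)²/((6213/700) + 130/7) = (38601369/490000)/(19213/700) = 38601369/13449100 in ≈ 2.870 in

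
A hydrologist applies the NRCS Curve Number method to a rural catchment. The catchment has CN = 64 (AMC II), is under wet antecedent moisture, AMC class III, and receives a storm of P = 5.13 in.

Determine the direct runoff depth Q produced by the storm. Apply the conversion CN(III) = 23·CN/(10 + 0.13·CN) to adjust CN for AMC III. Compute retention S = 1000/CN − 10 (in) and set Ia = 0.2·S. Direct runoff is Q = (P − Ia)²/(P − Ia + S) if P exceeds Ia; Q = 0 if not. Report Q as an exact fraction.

Q = 3164841/1041325 in ≈ 3.039 in

CN(III) from CN(II)=64: (23·64)/(10 + 0.13·64) = 18400/229 ≈ 80.349
Max retention: S = 1000/(18400/229) − 10 = 225/92 in (≈ 2.446 in)
Initial abstraction Ia = S/5 = (225/92)/5 = 45/92 ≈ 0.489 in
Since P=5.130 > Ia=0.489: effective rainfall P−Ia = 5337/1150 in
Runoff Q = (P−Ia)²/(P−Ia+S) = (4.641)²/(4.641+2.446) = 3164841/1041325 ≈ 3.039 in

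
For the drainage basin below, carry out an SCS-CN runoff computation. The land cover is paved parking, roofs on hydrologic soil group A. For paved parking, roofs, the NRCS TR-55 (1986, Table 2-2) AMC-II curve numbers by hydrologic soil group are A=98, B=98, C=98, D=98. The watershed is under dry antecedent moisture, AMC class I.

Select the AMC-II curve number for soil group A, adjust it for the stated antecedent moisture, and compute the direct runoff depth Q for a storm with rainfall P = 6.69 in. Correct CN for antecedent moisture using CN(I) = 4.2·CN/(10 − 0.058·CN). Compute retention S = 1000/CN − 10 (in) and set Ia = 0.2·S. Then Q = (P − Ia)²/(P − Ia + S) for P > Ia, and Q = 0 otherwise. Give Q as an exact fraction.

NRCS table: paved parking, roofs, soil group A → CN(II) = 98
Dry (AMC I): CN(I) = 4.2·98/(10 − 0.058·98) = (2058/5)/(1079/250) = 102900/1079 ≈ 95.366
Retention S: 1000/CN − 10 with CN=95.366 → S = 500/1029 ≈ 0.486 in
Ia = 0.2S: 0.2·0.486 = 0.097 in (exactly 100/1029)
Since P=6.690 > Ia=0.097: effective rainfall P−Ia = 678401/102900 in
Q: (678401/102900)² ÷ (728401/102900) = 460227916801/74952462900 in (≈ 6.140 in)

Q = 460227916801/74952462900 in ≈ 6.140 in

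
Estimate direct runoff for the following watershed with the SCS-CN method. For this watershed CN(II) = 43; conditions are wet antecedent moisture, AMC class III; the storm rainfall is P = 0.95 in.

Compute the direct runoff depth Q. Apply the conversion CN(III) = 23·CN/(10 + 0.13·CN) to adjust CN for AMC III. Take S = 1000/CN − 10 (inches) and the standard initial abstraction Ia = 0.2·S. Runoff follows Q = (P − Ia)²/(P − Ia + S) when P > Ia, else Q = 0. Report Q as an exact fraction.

Wet (AMC III): CN(III) = 23·43/(10 + 0.13·43) = 989/(1559/100) = 98900/1559 ≈ 63.438
S = 1000/(98900/1559) − 10 = 5700/989 in ≈ 5.763 in
Initial abstraction Ia = S/5 = (5700/989)/5 = 1140/989 ≈ 1.153 in
P = 0.950 ≤ Ia = 1.153 in: entire storm abstracted, Q = 0.

Q = 0 in ≈ 0.000 in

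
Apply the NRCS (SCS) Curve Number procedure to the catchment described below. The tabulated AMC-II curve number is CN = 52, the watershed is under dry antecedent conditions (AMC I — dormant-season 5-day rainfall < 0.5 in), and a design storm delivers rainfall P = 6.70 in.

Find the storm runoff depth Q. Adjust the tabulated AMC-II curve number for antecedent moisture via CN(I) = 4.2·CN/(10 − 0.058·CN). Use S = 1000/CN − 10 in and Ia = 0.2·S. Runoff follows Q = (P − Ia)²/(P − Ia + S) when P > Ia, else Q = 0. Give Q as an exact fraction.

Q = 4397409/20108270 in ≈ 0.219 in

Dry (AMC I): CN(I) = 4.2·52/(10 − 0.058·52) = (1092/5)/(873/125) = 9100/291 ≈ 31.271
S = 1000/(9100/291) − 10 = 2000/91 in ≈ 21.978 in
Ia = 0.2·(2000/91) = 400/91 in ≈ 4.396 in
Since P=6.700 > Ia=4.396: effective rainfall P−Ia = 2097/910 in
Runoff Q = (P−Ia)²/(P−Ia+S) = (2.304)²/(2.304+21.978) = 4397409/20108270 ≈ 0.219 in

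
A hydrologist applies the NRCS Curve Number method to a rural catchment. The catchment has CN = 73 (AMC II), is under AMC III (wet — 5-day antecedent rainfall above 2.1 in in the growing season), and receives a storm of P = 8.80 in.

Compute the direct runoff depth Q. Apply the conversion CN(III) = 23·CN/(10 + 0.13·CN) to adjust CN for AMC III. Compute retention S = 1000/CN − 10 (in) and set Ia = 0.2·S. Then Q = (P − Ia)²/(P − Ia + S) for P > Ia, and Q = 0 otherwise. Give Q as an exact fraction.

Q = 1266505744/177713755 in ≈ 7.127 in

Wet (AMC III): CN(III) = 23·73/(10 + 0.13·73) = 1679/(1949/100) = 167900/1949 ≈ 86.147
Max retention: S = 1000/(167900/1949) − 10 = 2700/1679 in (≈ 1.608 in)
Ia = 0.2S: 0.2·1.608 = 0.322 in (exactly 540/1679)
Excess rainfall: 8.800 − 0.322 = 8.478 in; P > Ia so Q > 0
Q = (71176/8395)²/((71176/8395) + 2700/1679) = (5066022976/70476025)/(84676/8395) = 1266505744/177713755 in ≈ 7.127 in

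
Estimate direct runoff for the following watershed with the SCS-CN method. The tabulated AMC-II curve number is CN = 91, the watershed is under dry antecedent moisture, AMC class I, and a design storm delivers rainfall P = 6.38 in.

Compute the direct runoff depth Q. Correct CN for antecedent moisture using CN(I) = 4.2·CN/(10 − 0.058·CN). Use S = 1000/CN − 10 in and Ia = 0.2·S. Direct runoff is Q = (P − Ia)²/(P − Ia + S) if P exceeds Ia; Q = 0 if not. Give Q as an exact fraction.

Adjust CN=91 to AMC I: 4.2·91/(10 − 0.058·91) → (1911/5) ÷ (2361/500) = 63700/787 ≈ 80.940
S = 1000/(63700/787) − 10 = 1500/637 in ≈ 2.355 in
Initial abstraction Ia = S/5 = (1500/637)/5 = 300/637 ≈ 0.471 in
Since P=6.380 > Ia=0.471: effective rainfall P−Ia = 188203/31850 in
Runoff Q = (P−Ia)²/(P−Ia+S) = (5.909)²/(5.909+2.355) = 35420369209/8383015550 ≈ 4.225 in

Q = 35420369209/8383015550 in ≈ 4.225 in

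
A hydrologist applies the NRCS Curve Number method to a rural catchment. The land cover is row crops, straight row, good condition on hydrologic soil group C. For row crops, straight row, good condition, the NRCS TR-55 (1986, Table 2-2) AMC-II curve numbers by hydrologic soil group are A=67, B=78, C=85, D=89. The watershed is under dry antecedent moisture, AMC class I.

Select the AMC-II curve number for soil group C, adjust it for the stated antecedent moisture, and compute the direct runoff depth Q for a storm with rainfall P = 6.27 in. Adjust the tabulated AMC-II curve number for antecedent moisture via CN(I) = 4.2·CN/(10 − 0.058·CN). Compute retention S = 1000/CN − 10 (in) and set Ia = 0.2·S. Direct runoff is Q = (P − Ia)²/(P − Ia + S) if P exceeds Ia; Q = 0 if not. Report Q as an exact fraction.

NRCS table: row crops, straight row, good condition, soil group C → CN(II) = 85
Adjust CN=85 to AMC I: 4.2·85/(10 − 0.058·85) → 357 ÷ (507/100) = 11900/169 ≈ 70.414
S = 1000/(11900/169) − 10 = 500/119 in ≈ 4.202 in
Ia = 0.2S: 0.2·4.202 = 0.840 in (exactly 100/119)
Since P=6.270 > Ia=0.840: effective rainfall P−Ia = 64613/11900 in
Q: (64613/11900)² ÷ (114613/11900) = 4174839769/1363894700 in (≈ 3.061 in)

Q = 4174839769/1363894700 in ≈ 3.061 in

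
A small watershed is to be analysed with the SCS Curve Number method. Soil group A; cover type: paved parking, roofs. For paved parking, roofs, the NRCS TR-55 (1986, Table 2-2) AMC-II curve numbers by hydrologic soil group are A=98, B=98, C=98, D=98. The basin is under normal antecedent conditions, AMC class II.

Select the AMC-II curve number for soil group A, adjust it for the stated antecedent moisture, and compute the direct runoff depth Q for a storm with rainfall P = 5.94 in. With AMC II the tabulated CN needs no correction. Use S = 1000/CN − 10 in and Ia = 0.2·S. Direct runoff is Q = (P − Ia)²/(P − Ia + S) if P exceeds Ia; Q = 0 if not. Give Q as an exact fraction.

NRCS table: paved parking, roofs, soil group A → CN(II) = 98
AMC II — tabulated CN = 98 applies directly.
Max retention: S = 1000/98 − 10 = 10/49 in (≈ 0.204 in)
Ia = 0.2·(10/49) = 2/49 in ≈ 0.041 in
Excess rainfall: 5.940 − 0.041 = 5.899 in; P > Ia so Q > 0
Q = (14453/2450)²/((14453/2450) + 10/49) = (208889209/6002500)/(14953/2450) = 208889209/36634850 in ≈ 5.702 in

Q = 208889209/36634850 in ≈ 5.702 in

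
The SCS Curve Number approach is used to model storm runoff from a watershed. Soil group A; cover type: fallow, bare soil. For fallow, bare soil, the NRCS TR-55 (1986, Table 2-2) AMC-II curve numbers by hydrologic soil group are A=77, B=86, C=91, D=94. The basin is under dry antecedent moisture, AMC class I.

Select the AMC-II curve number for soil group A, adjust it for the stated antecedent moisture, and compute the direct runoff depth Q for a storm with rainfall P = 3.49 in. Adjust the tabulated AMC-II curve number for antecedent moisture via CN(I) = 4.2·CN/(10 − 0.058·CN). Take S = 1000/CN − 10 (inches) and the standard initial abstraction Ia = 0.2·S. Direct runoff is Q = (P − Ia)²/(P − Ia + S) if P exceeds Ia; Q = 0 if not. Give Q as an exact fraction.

NRCS table: fallow, bare soil, soil group A → CN(II) = 77
Adjust CN=77 to AMC I: 4.2·77/(10 − 0.058·77) → (1617/5) ÷ (2767/500) = 161700/2767 ≈ 58.439
Max retention: S = 1000/(161700/2767) − 10 = 11500/1617 in (≈ 7.112 in)
Ia = 0.2·(11500/1617) = 2300/1617 in ≈ 1.422 in
P − Ia = 3.490 − 1.422 = 334333/161700 ≈ 2.068 in (> 0, runoff occurs)
Q: (334333/161700)² ÷ (1484333/161700) = 111778554889/240016646100 in (≈ 0.466 in)

Q = 111778554889/240016646100 in ≈ 0.466 in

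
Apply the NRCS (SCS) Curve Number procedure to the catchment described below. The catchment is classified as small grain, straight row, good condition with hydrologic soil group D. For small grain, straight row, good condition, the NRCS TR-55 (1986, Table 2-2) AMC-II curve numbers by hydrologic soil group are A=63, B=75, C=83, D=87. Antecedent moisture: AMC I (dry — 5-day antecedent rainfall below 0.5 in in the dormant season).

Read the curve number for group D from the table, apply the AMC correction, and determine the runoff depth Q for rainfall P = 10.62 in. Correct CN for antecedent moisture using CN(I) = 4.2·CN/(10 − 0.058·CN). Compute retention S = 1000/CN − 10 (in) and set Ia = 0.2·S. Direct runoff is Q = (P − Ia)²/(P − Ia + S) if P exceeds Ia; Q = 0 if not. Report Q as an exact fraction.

Q = 819272988769/112373014950 in ≈ 7.291 in

NRCS table: small grain, straight row, good condition, soil group D → CN(II) = 87
Adjust CN=87 to AMC I: 4.2·87/(10 − 0.058·87) → (1827/5) ÷ (2477/500) = 182700/2477 ≈ 73.759
Max retention: S = 1000/(182700/2477) − 10 = 6500/1827 in (≈ 3.558 in)
Ia = 0.2·(6500/1827) = 1300/1827 in ≈ 0.712 in
P − Ia = 10.620 − 0.712 = 905137/91350 ≈ 9.908 in (> 0, runoff occurs)
Q = (905137/91350)²/((905137/91350) + 6500/1827) = (819272988769/8344822500)/(1230137/91350) = 819272988769/112373014950 in ≈ 7.291 in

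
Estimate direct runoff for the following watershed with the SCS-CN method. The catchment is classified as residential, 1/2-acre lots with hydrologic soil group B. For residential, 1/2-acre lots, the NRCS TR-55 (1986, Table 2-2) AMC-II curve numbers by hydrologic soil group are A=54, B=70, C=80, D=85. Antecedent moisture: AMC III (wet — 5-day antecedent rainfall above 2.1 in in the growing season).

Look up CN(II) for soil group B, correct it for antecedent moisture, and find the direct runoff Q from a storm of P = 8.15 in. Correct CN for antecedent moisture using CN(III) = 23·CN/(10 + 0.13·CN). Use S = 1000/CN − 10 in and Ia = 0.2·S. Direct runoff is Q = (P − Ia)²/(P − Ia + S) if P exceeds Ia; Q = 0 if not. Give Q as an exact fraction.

Q = 627151849/99958460 in ≈ 6.274 in

NRCS table: residential, 1/2-acre lots, soil group B → CN(II) = 70
Wet (AMC III): CN(III) = 23·70/(10 + 0.13·70) = 1610/(191/10) = 16100/191 ≈ 84.293
Max retention: S = 1000/(16100/191) − 10 = 300/161 in (≈ 1.863 in)
Initial abstraction Ia = S/5 = (300/161)/5 = 60/161 ≈ 0.373 in
Excess rainfall: 8.150 − 0.373 = 7.777 in; P > Ia so Q > 0
Runoff Q = (P−Ia)²/(P−Ia+S) = (7.777)²/(7.777+1.863) = 627151849/99958460 ≈ 6.274 in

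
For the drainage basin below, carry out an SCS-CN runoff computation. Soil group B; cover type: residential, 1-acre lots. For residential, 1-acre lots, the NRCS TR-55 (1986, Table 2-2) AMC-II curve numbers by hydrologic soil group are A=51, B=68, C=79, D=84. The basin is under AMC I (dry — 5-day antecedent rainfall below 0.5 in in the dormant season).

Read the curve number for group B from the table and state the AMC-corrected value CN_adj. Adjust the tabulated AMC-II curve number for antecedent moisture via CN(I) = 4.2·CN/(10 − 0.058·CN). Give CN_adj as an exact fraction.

NRCS table: residential, 1-acre lots, soil group B → CN(II) = 68
CN(I) from CN(II)=68: (4.2·68)/(10 − 0.058·68) = 35700/757 ≈ 47.160

CN_adj = 35700/757 ≈ 47.160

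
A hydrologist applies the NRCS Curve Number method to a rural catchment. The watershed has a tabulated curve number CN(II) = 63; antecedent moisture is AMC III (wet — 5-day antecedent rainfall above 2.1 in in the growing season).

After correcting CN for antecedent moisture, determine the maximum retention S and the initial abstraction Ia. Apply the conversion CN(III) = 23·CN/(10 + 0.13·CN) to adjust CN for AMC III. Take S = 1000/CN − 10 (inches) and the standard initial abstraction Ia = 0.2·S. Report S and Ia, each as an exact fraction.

CN(III) from CN(II)=63: (23·63)/(10 + 0.13·63) = 144900/1819 ≈ 79.659
S = 1000/(144900/1819) − 10 = 3700/1449 in ≈ 2.553 in
Ia = 0.2·(3700/1449) = 740/1449 in ≈ 0.511 in

S = 3700/1449 in ≈ 2.553 in; Ia = 740/1449 in ≈ 0.511 in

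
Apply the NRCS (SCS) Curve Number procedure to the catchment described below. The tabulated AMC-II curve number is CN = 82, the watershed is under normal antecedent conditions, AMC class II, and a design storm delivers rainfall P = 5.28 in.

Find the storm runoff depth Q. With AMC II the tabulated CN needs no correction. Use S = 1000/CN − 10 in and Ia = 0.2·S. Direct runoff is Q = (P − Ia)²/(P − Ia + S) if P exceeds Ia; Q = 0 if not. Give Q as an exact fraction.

Q = 2051787/616025 in ≈ 3.331 in

Average conditions: CN = 82 (no AMC adjustment).
Max retention: S = 1000/82 − 10 = 90/41 in (≈ 2.195 in)
Initial abstraction Ia = S/5 = (90/41)/5 = 18/41 ≈ 0.439 in
Since P=5.280 > Ia=0.439: effective rainfall P−Ia = 4962/1025 in
Q = (4962/1025)²/((4962/1025) + 90/41) = (24621444/1050625)/(7212/1025) = 2051787/616025 in ≈ 3.331 in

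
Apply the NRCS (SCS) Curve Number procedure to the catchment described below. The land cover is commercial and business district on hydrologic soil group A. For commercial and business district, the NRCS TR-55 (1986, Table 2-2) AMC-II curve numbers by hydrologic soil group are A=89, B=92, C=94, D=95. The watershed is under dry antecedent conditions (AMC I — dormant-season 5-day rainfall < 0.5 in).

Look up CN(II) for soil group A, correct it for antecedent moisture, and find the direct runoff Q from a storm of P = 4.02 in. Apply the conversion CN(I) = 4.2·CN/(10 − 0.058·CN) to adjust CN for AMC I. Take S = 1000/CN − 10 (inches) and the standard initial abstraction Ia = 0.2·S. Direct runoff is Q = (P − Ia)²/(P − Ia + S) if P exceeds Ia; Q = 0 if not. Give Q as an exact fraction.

NRCS table: commercial and business district, soil group A → CN(II) = 89
CN(I) from CN(II)=89: (4.2·89)/(10 − 0.058·89) = 186900/2419 ≈ 77.263
Max retention: S = 1000/(186900/2419) − 10 = 5500/1869 in (≈ 2.943 in)
Ia = 0.2S: 0.2·2.943 = 0.589 in (exactly 1100/1869)
Excess rainfall: 4.020 − 0.589 = 3.431 in; P > Ia so Q > 0
Q: (320669/93450)² ÷ (595669/93450) = 102828607561/55665268050 in (≈ 1.847 in)

Q = 102828607561/55665268050 in ≈ 1.847 in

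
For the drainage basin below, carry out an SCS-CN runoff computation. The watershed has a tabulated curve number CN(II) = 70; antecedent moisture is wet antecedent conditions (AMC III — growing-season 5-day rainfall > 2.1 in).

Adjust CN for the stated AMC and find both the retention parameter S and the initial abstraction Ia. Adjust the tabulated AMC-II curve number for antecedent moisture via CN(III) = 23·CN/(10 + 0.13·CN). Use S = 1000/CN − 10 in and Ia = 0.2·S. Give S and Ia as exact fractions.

S = 300/161 in ≈ 1.863 in; Ia = 60/161 in ≈ 0.373 in

CN(III) from CN(II)=70: (23·70)/(10 + 0.13·70) = 16100/191 ≈ 84.293
S = 1000/(16100/191) − 10 = 300/161 in ≈ 1.863 in
Initial abstraction Ia = S/5 = (300/161)/5 = 60/161 ≈ 0.373 in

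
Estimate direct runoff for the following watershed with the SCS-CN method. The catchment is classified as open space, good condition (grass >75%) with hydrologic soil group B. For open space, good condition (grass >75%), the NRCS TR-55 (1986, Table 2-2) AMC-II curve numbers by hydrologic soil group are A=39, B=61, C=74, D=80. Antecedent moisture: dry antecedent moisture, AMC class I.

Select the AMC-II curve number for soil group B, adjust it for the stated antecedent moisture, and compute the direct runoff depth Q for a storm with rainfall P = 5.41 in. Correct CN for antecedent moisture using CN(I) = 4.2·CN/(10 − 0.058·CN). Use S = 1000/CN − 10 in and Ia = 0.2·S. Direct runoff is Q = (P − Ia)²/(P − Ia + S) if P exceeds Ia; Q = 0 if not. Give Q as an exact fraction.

NRCS table: open space, good condition (grass >75%), soil group B → CN(II) = 61
Dry (AMC I): CN(I) = 4.2·61/(10 − 0.058·61) = (1281/5)/(3231/500) = 42700/1077 ≈ 39.647
S = 1000/(42700/1077) − 10 = 6500/427 in ≈ 15.222 in
Initial abstraction Ia = S/5 = (6500/427)/5 = 1300/427 ≈ 3.044 in
Since P=5.410 > Ia=3.044: effective rainfall P−Ia = 101007/42700 in
Q = (101007/42700)²/((101007/42700) + 6500/427) = (10202414049/1823290000)/(751007/42700) = 10202414049/32067998900 in ≈ 0.318 in

Q = 10202414049/32067998900 in ≈ 0.318 in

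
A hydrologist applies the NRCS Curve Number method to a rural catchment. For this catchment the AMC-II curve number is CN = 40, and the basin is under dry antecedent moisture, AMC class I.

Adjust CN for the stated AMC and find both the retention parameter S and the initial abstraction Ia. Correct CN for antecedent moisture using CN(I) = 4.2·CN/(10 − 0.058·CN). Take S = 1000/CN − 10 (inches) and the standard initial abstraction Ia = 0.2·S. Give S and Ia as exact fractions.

Adjust CN=40 to AMC I: 4.2·40/(10 − 0.058·40) → 168 ÷ (192/25) = 175/8 ≈ 21.875
Retention S: 1000/CN − 10 with CN=21.875 → S = 250/7 ≈ 35.714 in
Ia = 0.2S: 0.2·35.714 = 7.143 in (exactly 50/7)

S = 250/7 in ≈ 35.714 in; Ia = 50/7 in ≈ 7.143 in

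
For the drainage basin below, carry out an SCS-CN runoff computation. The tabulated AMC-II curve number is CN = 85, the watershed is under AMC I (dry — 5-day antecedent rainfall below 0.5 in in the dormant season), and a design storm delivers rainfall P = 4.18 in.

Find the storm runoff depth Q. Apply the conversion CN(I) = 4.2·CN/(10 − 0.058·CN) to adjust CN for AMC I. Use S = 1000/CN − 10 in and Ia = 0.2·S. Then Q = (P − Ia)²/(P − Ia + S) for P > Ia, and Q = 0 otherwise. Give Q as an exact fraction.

Adjust CN=85 to AMC I: 4.2·85/(10 − 0.058·85) → 357 ÷ (507/100) = 11900/169 ≈ 70.414
S = 1000/(11900/169) − 10 = 500/119 in ≈ 4.202 in
Ia = 0.2·(500/119) = 100/119 in ≈ 0.840 in
Since P=4.180 > Ia=0.840: effective rainfall P−Ia = 19871/5950 in
Runoff Q = (P−Ia)²/(P−Ia+S) = (3.340)²/(3.340+4.202) = 394856641/266982450 ≈ 1.479 in

Q = 394856641/266982450 in ≈ 1.479 in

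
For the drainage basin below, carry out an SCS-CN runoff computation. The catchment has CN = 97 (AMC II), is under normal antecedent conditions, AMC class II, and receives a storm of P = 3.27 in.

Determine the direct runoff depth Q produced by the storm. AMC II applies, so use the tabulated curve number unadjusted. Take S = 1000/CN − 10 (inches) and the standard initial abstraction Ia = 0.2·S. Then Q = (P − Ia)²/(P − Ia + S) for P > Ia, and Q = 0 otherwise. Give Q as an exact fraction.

CN(II) = 97; AMC II needs no correction.
Retention S: 1000/CN − 10 with CN=97.000 → S = 30/97 ≈ 0.309 in
Ia = 0.2·(30/97) = 6/97 in ≈ 0.062 in
Excess rainfall: 3.270 − 0.062 = 3.208 in; P > Ia so Q > 0
Q = (31119/9700)²/((31119/9700) + 30/97) = (968392161/94090000)/(34119/9700) = 107599129/36772700 in ≈ 2.926 in

Q = 107599129/36772700 in ≈ 2.926 in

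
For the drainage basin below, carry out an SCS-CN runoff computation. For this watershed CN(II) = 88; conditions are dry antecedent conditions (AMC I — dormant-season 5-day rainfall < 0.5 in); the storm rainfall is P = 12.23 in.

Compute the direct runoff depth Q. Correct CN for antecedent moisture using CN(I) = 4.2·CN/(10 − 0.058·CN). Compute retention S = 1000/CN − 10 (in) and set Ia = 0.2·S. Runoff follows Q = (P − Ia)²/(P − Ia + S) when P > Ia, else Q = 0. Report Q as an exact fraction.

Q = 7951467241/879116700 in ≈ 9.045 in

Adjust CN=88 to AMC I: 4.2·88/(10 − 0.058·88) → (1848/5) ÷ (612/125) = 3850/51 ≈ 75.490
Retention S: 1000/CN − 10 with CN=75.490 → S = 250/77 ≈ 3.247 in
Initial abstraction Ia = S/5 = (250/77)/5 = 50/77 ≈ 0.649 in
Since P=12.230 > Ia=0.649: effective rainfall P−Ia = 89171/7700 in
Runoff Q = (P−Ia)²/(P−Ia+S) = (11.581)²/(11.581+3.247) = 7951467241/879116700 ≈ 9.045 in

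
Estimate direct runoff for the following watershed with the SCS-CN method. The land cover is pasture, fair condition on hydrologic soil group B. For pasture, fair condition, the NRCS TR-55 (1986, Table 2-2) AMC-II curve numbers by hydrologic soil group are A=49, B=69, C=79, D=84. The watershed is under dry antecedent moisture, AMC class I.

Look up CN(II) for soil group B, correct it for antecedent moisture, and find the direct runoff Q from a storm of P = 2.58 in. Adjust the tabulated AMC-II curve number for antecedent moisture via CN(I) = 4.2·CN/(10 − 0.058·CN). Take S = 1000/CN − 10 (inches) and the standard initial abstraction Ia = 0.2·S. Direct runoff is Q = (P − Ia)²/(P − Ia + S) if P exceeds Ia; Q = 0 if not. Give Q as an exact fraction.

NRCS table: pasture, fair condition, soil group B → CN(II) = 69
Dry (AMC I): CN(I) = 4.2·69/(10 − 0.058·69) = (1449/5)/(2999/500) = 144900/2999 ≈ 48.316
Retention S: 1000/CN − 10 with CN=48.316 → S = 15500/1449 ≈ 10.697 in
Ia = 0.2·(15500/1449) = 3100/1449 in ≈ 2.139 in
P − Ia = 2.580 − 2.139 = 31921/72450 ≈ 0.441 in (> 0, runoff occurs)
Runoff Q = (P−Ia)²/(P−Ia+S) = (0.441)²/(0.441+10.697) = 1018950241/58461426450 ≈ 0.017 in

Q = 1018950241/58461426450 in ≈ 0.017 in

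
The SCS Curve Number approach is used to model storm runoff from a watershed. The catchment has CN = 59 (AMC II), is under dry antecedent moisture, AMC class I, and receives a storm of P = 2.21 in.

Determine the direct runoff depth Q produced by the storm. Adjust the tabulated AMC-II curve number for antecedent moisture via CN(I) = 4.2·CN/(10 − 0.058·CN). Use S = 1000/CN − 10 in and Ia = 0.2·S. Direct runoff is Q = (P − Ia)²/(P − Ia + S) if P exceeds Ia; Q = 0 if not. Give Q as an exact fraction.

Q = 0 in ≈ 0.000 in

CN(I) from CN(II)=59: (4.2·59)/(10 − 0.058·59) = 123900/3289 ≈ 37.671
Max retention: S = 1000/(123900/3289) − 10 = 20500/1239 in (≈ 16.546 in)
Ia = 0.2·(20500/1239) = 4100/1239 in ≈ 3.309 in
P = 2.210 ≤ Ia = 3.309 in: entire storm abstracted, Q = 0.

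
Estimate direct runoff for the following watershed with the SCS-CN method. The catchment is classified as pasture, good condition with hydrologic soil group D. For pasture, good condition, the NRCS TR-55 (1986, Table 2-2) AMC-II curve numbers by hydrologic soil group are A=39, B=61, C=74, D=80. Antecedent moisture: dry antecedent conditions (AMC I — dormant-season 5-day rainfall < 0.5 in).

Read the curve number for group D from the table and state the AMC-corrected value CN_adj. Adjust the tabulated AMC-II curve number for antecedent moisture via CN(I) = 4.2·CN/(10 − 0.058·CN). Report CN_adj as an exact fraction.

NRCS table: pasture, good condition, soil group D → CN(II) = 80
CN(I) from CN(II)=80: (4.2·80)/(10 − 0.058·80) = 4200/67 ≈ 62.687

CN_adj = 4200/67 ≈ 62.687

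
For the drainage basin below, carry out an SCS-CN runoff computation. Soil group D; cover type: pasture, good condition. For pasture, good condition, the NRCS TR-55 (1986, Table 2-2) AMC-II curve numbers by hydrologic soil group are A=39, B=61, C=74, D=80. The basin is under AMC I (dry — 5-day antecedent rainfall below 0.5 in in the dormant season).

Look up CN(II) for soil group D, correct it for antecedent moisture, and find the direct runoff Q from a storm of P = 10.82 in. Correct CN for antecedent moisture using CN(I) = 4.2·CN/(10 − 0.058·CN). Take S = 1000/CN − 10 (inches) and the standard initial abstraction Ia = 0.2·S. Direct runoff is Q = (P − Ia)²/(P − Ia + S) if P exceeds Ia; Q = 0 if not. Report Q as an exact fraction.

NRCS table: pasture, good condition, soil group D → CN(II) = 80
CN(I) from CN(II)=80: (4.2·80)/(10 − 0.058·80) = 4200/67 ≈ 62.687
S = 1000/(4200/67) − 10 = 125/21 in ≈ 5.952 in
Ia = 0.2S: 0.2·5.952 = 1.190 in (exactly 25/21)
Excess rainfall: 10.820 − 1.190 = 9.630 in; P > Ia so Q > 0
Runoff Q = (P−Ia)²/(P−Ia+S) = (9.630)²/(9.630+5.952) = 102232321/17179050 ≈ 5.951 in

Q = 102232321/17179050 in ≈ 5.951 in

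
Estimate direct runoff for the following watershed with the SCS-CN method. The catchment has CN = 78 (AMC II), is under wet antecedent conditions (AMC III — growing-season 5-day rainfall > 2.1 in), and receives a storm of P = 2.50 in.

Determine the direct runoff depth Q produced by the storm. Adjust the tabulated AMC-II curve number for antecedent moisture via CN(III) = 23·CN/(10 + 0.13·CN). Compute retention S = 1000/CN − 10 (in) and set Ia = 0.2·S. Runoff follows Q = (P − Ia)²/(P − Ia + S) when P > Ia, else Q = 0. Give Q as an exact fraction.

Q = 3272405/2240706 in ≈ 1.460 in

CN(III) from CN(II)=78: (23·78)/(10 + 0.13·78) = 89700/1007 ≈ 89.076
Retention S: 1000/CN − 10 with CN=89.076 → S = 1100/897 ≈ 1.226 in
Ia = 0.2S: 0.2·1.226 = 0.245 in (exactly 220/897)
Excess rainfall: 2.500 − 0.245 = 2.255 in; P > Ia so Q > 0
Q: (4045/1794)² ÷ (6245/1794) = 3272405/2240706 in (≈ 1.460 in)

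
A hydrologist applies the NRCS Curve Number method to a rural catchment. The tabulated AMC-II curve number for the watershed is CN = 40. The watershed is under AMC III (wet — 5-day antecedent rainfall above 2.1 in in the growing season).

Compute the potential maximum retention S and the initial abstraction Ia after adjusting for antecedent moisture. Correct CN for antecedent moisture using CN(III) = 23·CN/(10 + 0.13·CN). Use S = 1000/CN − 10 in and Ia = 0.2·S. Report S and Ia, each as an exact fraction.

S = 150/23 in ≈ 6.522 in; Ia = 30/23 in ≈ 1.304 in

Wet (AMC III): CN(III) = 23·40/(10 + 0.13·40) = 920/(76/5) = 1150/19 ≈ 60.526
Max retention: S = 1000/(1150/19) − 10 = 150/23 in (≈ 6.522 in)
Ia = 0.2S: 0.2·6.522 = 1.304 in (exactly 30/23)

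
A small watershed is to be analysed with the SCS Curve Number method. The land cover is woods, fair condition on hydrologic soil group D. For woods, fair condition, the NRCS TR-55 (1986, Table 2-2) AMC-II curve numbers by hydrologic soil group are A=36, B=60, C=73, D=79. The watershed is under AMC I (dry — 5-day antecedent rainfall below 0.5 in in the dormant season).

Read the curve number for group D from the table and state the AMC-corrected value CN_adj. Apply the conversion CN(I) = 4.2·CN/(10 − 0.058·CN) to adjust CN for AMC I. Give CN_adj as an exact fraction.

CN_adj = 7900/129 ≈ 61.240

NRCS table: woods, fair condition, soil group D → CN(II) = 79
CN(I) from CN(II)=79: (4.2·79)/(10 − 0.058·79) = 7900/129 ≈ 61.240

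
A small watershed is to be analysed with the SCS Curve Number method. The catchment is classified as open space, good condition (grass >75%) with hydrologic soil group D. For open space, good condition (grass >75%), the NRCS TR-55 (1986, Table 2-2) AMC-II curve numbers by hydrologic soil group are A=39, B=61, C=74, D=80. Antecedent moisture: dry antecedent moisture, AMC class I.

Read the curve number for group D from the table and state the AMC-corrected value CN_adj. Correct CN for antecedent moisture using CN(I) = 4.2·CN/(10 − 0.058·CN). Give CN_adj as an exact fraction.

CN_adj = 4200/67 ≈ 62.687

NRCS table: open space, good condition (grass >75%), soil group D → CN(II) = 80
Dry (AMC I): CN(I) = 4.2·80/(10 − 0.058·80) = 336/(134/25) = 4200/67 ≈ 62.687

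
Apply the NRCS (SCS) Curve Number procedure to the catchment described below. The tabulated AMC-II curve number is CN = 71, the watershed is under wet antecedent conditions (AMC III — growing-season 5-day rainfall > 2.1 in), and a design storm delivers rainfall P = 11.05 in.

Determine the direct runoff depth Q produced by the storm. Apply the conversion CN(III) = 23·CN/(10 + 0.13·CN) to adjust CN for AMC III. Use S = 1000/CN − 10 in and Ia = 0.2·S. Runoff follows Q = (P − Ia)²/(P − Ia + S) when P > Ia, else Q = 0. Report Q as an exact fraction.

Adjust CN=71 to AMC III: 23·71/(10 + 0.13·71) → 1633 ÷ (1923/100) = 163300/1923 ≈ 84.919
S = 1000/(163300/1923) − 10 = 2900/1633 in ≈ 1.776 in
Ia = 0.2S: 0.2·1.776 = 0.355 in (exactly 580/1633)
Excess rainfall: 11.050 − 0.355 = 10.695 in; P > Ia so Q > 0
Q: (349293/32660)² ÷ (407293/32660) = 122005599849/13302189380 in (≈ 9.172 in)

Q = 122005599849/13302189380 in ≈ 9.172 in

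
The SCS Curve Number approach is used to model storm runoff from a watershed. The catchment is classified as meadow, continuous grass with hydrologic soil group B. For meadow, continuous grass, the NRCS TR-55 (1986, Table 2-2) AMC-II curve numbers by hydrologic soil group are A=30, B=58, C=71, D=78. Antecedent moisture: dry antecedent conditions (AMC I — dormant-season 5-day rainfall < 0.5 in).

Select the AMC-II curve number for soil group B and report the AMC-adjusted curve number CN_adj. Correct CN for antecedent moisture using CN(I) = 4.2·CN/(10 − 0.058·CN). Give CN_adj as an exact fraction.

CN_adj = 2900/79 ≈ 36.709

NRCS table: meadow, continuous grass, soil group B → CN(II) = 58
CN(I) from CN(II)=58: (4.2·58)/(10 − 0.058·58) = 2900/79 ≈ 36.709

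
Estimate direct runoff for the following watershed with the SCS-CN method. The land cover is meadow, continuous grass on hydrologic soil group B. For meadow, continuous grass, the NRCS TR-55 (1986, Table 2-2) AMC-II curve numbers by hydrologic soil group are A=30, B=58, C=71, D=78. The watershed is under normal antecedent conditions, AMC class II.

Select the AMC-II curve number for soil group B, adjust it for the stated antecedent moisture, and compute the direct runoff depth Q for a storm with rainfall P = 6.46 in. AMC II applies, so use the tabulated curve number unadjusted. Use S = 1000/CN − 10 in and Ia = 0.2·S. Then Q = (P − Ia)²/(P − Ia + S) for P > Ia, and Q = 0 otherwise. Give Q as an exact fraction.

Q = 52809289/25762150 in ≈ 2.050 in

NRCS table: meadow, continuous grass, soil group B → CN(II) = 58
AMC II — tabulated CN = 58 applies directly.
Max retention: S = 1000/58 − 10 = 210/29 in (≈ 7.241 in)
Ia = 0.2·(210/29) = 42/29 in ≈ 1.448 in
P − Ia = 6.460 − 1.448 = 7267/1450 ≈ 5.012 in (> 0, runoff occurs)
Q: (7267/1450)² ÷ (17767/1450) = 52809289/25762150 in (≈ 2.050 in)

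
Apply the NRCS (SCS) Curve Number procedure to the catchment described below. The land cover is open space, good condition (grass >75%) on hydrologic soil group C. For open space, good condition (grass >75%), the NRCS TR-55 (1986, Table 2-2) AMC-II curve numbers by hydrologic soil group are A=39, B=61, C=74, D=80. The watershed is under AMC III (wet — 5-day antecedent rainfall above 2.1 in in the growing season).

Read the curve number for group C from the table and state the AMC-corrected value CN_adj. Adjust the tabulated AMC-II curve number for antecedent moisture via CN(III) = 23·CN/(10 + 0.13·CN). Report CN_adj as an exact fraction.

CN_adj = 85100/981 ≈ 86.748

NRCS table: open space, good condition (grass >75%), soil group C → CN(II) = 74
CN(III) from CN(II)=74: (23·74)/(10 + 0.13·74) = 85100/981 ≈ 86.748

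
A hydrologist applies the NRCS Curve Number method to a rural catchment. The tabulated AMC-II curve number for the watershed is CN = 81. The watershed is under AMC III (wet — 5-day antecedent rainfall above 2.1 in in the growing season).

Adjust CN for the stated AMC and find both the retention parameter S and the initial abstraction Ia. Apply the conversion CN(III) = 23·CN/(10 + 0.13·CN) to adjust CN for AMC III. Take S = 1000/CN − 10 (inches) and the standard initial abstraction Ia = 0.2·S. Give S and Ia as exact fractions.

Wet (AMC III): CN(III) = 23·81/(10 + 0.13·81) = 1863/(2053/100) = 186300/2053 ≈ 90.745
Retention S: 1000/CN − 10 with CN=90.745 → S = 1900/1863 ≈ 1.020 in
Ia = 0.2S: 0.2·1.020 = 0.204 in (exactly 380/1863)

S = 1900/1863 in ≈ 1.020 in; Ia = 380/1863 in ≈ 0.204 in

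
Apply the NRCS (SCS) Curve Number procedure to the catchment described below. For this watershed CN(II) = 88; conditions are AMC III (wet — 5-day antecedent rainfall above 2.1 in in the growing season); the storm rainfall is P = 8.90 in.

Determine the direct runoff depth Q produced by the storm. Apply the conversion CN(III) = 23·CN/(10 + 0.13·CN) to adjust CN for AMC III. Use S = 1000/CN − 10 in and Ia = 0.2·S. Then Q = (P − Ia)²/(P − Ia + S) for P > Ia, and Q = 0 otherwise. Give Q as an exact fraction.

Wet (AMC III): CN(III) = 23·88/(10 + 0.13·88) = 2024/(536/25) = 6325/67 ≈ 94.403
Retention S: 1000/CN − 10 with CN=94.403 → S = 150/253 ≈ 0.593 in
Initial abstraction Ia = S/5 = (150/253)/5 = 30/253 ≈ 0.119 in
Excess rainfall: 8.900 − 0.119 = 8.781 in; P > Ia so Q > 0
Runoff Q = (P−Ia)²/(P−Ia+S) = (8.781)²/(8.781+0.593) = 493595089/60004010 ≈ 8.226 in

Q = 493595089/60004010 in ≈ 8.226 in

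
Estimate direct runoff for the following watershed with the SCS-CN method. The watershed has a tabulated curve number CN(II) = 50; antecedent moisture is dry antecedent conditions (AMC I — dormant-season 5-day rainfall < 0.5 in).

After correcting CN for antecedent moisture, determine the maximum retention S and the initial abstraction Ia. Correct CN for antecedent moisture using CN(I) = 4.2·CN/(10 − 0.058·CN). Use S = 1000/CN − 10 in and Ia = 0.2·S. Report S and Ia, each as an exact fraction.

Dry (AMC I): CN(I) = 4.2·50/(10 − 0.058·50) = 210/(71/10) = 2100/71 ≈ 29.577
Max retention: S = 1000/(2100/71) − 10 = 500/21 in (≈ 23.810 in)
Ia = 0.2·(500/21) = 100/21 in ≈ 4.762 in

S = 500/21 in ≈ 23.810 in; Ia = 100/21 in ≈ 4.762 in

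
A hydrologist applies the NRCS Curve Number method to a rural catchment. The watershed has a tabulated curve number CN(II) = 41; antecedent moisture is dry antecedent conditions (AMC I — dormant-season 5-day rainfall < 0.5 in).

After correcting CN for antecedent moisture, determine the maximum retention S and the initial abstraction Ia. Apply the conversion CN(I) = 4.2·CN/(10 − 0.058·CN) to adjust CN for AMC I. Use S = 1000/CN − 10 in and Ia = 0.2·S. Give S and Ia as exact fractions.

S = 29500/861 in ≈ 34.262 in; Ia = 5900/861 in ≈ 6.852 in

CN(I) from CN(II)=41: (4.2·41)/(10 − 0.058·41) = 86100/3811 ≈ 22.592
S = 1000/(86100/3811) − 10 = 29500/861 in ≈ 34.262 in
Ia = 0.2S: 0.2·34.262 = 6.852 in (exactly 5900/861)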